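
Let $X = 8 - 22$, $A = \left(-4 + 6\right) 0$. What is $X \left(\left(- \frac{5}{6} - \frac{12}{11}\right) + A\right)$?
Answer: $\frac{889}{33} \approx 26.939$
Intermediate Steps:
$A = 0$ ($A = 2 \cdot 0 = 0$)
$X = -14$ ($X = 8 - 22 = -14$)
$X \left(\left(- \frac{5}{6} - \frac{12}{11}\right) + A\right) = - 14 \left(\left(- \frac{5}{6} - \frac{12}{11}\right) + 0\right) = - 14 \left(- \frac{127}{66} + 0\right) = \left(-14\right) \left(- \frac{127}{66}\right) = \frac{889}{33}$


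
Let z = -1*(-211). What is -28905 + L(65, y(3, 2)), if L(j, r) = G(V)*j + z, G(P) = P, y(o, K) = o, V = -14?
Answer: -29604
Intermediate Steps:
z = 211
L(j, r) = 211 - 14*j (L(j, r) = -14*j + 211 = 211 - 14*j)
-28905 + L(65, y(3, 2)) = -28905 + (211 - 14*65) = -28905 + (211 - 910) = -28905 - 699 = -29604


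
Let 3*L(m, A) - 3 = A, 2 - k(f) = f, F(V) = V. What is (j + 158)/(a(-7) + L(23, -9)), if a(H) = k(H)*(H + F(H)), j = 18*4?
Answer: -115/64 ≈ -1.7969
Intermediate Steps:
k(f) = 2 - f
L(m, A) = 1 + A/3
j = 72
a(H) = 2*H*(2 - H) (a(H) = (2 - H)*(H + H) = (2 - H)*(2*H) = 2*H*(2 - H))
(j + 158)/(a(-7) + L(23, -9)) = (72 + 158)/(2*(-7)*(2 - 1*(-7)) + (1 + (1/3)*(-9))) = 230/(2*(-7)*(2 + 7) + (1 - 3)) = 230/(2*(-7)*9 - 2) = 230/(-126 - 2) = 230/(-128) = 230*(-1/128) = -115/64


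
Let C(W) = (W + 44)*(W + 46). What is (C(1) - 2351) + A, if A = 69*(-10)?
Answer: -926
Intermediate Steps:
C(W) = (44 + W)*(46 + W)
A = -690
(C(1) - 2351) + A = ((2024 + 1² + 90*1) - 2351) - 690 = ((2024 + 1 + 90) - 2351) - 690 = (2115 - 2351) - 690 = -236 - 690 = -926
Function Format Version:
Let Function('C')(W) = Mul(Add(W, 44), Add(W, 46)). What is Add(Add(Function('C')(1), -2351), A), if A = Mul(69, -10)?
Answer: -926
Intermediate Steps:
Function('C')(W) = Mul(Add(44, W), Add(46, W))
A = -690
Add(Add(Function('C')(1), -2351), A) = Add(Add(Add(2024, Pow(1, 2), Mul(90, 1)), -2351), -690) = Add(Add(Add(2024, 1, 90), -2351), -690) = Add(Add(2115, -2351), -690) = Add(-236, -690) = -926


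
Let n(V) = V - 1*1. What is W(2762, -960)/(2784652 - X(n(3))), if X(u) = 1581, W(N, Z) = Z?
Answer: -960/2783071 ≈ -0.00034494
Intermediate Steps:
n(V) = -1 + V (n(V) = V - 1 = -1 + V)
W(2762, -960)/(2784652 - X(n(3))) = -960/(2784652 - 1*1581) = -960/(2784652 - 1581) = -960/2783071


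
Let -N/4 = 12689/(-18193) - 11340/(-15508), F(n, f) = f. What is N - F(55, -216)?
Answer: 15225872768/70534261 ≈ 215.86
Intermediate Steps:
N = -9527608/70534261 (N = -4*(12689/(-18193) - 11340/(-15508)) = -4*(12689*(-1/18193) - 11340*(-1/15508)) = -4*(-12689/18193 + 2835/3877) = -4*2381902/70534261 = -9527608/70534261 ≈ -0.13508)
N - F(55, -216) = -9527608/70534261 - 1*(-216) = -9527608/70534261 + 216 = 15225872768/70534261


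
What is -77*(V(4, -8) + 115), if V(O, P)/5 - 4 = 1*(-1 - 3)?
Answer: -8855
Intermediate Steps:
V(O, P) = 0 (V(O, P) = 20 + 5*(1*(-1 - 3)) = 20 + 5*(1*(-4)) = 20 + 5*(-4) = 20 - 20 = 0)
-77*(V(4, -8) + 115) = -77*(0 + 115) = -77*115 = -8855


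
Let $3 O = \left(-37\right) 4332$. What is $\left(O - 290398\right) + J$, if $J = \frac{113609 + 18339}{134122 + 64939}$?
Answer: $- \frac{68442215438}{199061} \approx -3.4383 \cdot 10^{5}$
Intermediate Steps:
$J = \frac{131948}{199061} \approx 0.66285$
$O = -53428$ ($O = \frac{\left(-37\right) 4332}{3} = \frac{1}{3} \left(-160284\right) = -53428$)
$\left(O - 290398\right) + J = \left(-53428 - 290398\right) + \frac{131948}{199061} = -343826 + \frac{131948}{199061} = - \frac{68442215438}{199061}$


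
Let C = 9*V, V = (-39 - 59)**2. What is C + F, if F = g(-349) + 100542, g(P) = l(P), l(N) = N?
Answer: 186629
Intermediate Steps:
g(P) = P
V = 9604 (V = (-98)**2 = 9604)
C = 86436 (C = 9*9604 = 86436)
F = 100193 (F = -349 + 100542 = 100193)
C + F = 86436 + 100193 = 186629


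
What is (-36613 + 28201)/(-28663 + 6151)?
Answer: 701/1876 ≈ 0.37367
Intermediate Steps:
(-36613 + 28201)/(-28663 + 6151) = -8412/(-22512) = -8412*(-1/22512) = 701/1876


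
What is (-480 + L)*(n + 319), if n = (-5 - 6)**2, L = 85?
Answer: -173800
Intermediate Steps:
n = 121 (n = (-11)**2 = 121)
(-480 + L)*(n + 319) = (-480 + 85)*(121 + 319) = -395*440 = -173800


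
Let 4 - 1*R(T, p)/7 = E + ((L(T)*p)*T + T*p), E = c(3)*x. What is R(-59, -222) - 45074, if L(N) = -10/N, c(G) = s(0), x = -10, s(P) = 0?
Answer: -152272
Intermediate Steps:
c(G) = 0
E = 0 (E = 0*(-10) = 0)
R(T, p) = 28 + 70*p - 7*T*p (R(T, p) = 28 - 7*(0 + (((-10/T)*p)*T + T*p)) = 28 - 7*(0 + ((-10*p/T)*T + T*p)) = 28 - 7*(0 + (-10*p + T*p)) = 28 - 7*(-10*p + T*p) = 28 + (70*p - 7*T*p) = 28 + 70*p - 7*T*p)
R(-59, -222) - 45074 = (28 + 70*(-222) - 7*(-59)*(-222)) - 45074 = (28 - 15540 - 91686) - 45074 = -107198 - 45074 = -152272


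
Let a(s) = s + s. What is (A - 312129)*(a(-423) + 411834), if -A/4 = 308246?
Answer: -635022901644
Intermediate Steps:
A = -1232984 (A = -4*308246 = -1232984)
a(s) = 2*s
(A - 312129)*(a(-423) + 411834) = (-1232984 - 312129)*(2*(-423) + 411834) = -1545113*(-846 + 411834) = -1545113*410988 = -635022901644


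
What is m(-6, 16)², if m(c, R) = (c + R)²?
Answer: 10000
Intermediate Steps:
m(c, R) = (R + c)²
m(-6, 16)² = ((16 - 6)²)² = (10²)² = 100² = 10000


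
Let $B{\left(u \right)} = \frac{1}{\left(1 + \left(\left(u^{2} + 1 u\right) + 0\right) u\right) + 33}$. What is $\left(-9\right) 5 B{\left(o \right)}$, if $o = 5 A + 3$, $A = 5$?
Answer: $- \frac{1}{506} \approx -0.0019763$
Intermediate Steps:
$o = 28$ ($o = 5 \cdot 5 + 3 = 25 + 3 = 28$)
$B{\left(u \right)} = \frac{1}{34 + u \left(u + u^{2}\right)}$ ($B{\left(u \right)} = \frac{1}{\left(1 + \left(\left(u^{2} + u\right) + 0\right) u\right) + 33} = \frac{1}{\left(1 + \left(\left(u + u^{2}\right) + 0\right) u\right) + 33} = \frac{1}{\left(1 + \left(u + u^{2}\right) u\right) + 33} = \frac{1}{\left(1 + u \left(u + u^{2}\right)\right) + 33} = \frac{1}{34 + u \left(u + u^{2}\right)}$)
$\left(-9\right) 5 B{\left(o \right)} = \frac{\left(-9\right) 5}{34 + 28^{2} + 28^{3}} = - \frac{45}{34 + 784 + 21952} = - \frac{45}{22770} = \left(-45\right) \frac{1}{22770} = - \frac{1}{506}$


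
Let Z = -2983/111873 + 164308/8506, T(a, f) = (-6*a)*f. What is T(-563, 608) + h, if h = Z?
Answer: 977210152980799/475795869 ≈ 2.0538e+6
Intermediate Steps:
T(a, f) = -6*a*f
Z = 9178127743/475795869 (Z = -2983*1/111873 + 164308*(1/8506) = -2983/111873 + 82154/4253 = 9178127743/475795869 ≈ 19.290)
h = 9178127743/475795869 ≈ 19.290
T(-563, 608) + h = -6*(-563)*608 + 9178127743/475795869 = 2053824 + 9178127743/475795869 = 977210152980799/475795869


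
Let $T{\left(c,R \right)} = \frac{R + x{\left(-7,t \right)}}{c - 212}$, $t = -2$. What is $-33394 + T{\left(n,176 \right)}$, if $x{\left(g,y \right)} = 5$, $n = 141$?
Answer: $- \frac{2371155}{71} \approx -33397.0$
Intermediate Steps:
$T{\left(c,R \right)} = \frac{5 + R}{-212 + c}$ ($T{\left(c,R \right)} = \frac{R + 5}{c - 212} = \frac{5 + R}{-212 + c}$)
$-33394 + T{\left(n,176 \right)} = -33394 + \frac{5 + 176}{-212 + 141} = -33394 + \frac{1}{-71} \cdot 181 = -33394 - \frac{181}{71} = - \frac{2371155}{71}$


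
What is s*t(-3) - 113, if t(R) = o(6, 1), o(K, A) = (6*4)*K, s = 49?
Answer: 6943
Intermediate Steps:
o(K, A) = 24*K
t(R) = 144 (t(R) = 24*6 = 144)
s*t(-3) - 113 = 49*144 - 113 = 7056 - 113 = 6943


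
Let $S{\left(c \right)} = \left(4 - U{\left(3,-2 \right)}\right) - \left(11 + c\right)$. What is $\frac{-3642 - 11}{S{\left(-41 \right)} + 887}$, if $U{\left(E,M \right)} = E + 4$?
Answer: $- \frac{3653}{914} \approx -3.9967$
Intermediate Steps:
$U{\left(E,M \right)} = 4 + E$
$S{\left(c \right)} = -14 - c$ ($S{\left(c \right)} = \left(4 - \left(4 + 3\right)\right) - \left(11 + c\right) = \left(4 - 7\right) - \left(11 + c\right) = -3 - \left(11 + c\right) = -14 - c$)
$\frac{-3642 - 11}{S{\left(-41 \right)} + 887} = \frac{-3642 - 11}{\left(-14 - -41\right) + 887} = - \frac{3653}{\left(-14 + 41\right) + 887} = - \frac{3653}{27 + 887} = - \frac{3653}{914}$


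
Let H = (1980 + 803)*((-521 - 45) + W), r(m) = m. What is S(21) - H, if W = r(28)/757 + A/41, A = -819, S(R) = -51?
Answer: 50609434504/31037 ≈ 1.6306e+6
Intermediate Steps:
W = -618835/31037 (W = 28/757 - 819/41 = -618835/31037 ≈ -19.939)
H = -50611017391/31037 (H = (1980 + 803)*((-521 - 45) - 618835/31037) = 2783*(-566 - 618835/31037) = 2783*(-18185777/31037) = -50611017391/31037 ≈ -1.6307e+6)
S(21) - H = -51 - 1*(-50611017391/31037) = -51 + 50611017391/31037 = 50609434504/31037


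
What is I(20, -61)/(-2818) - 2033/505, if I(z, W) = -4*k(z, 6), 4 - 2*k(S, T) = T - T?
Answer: -2862477/711545 ≈ -4.0229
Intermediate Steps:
k(S, T) = 2 (k(S, T) = 2 - (T - T)/2 = 2 - 1/2*0 = 2 + 0 = 2)
I(z, W) = -8 (I(z, W) = -4*2 = -8)
I(20, -61)/(-2818) - 2033/505 = -8/(-2818) - 2033/505 = -8*(-1/2818) - 2033*1/505 = 4/1409 - 2033/505 = -2862477/711545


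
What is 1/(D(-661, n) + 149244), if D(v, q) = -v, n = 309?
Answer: 1/149905 ≈ 6.6709e-6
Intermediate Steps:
1/(D(-661, n) + 149244) = 1/(-1*(-661) + 149244) = 1/(661 + 149244) = 1/149905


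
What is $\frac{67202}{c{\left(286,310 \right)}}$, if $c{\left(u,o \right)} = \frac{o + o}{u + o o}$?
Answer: $\frac{1619332993}{155} \approx 1.0447 \cdot 10^{7}$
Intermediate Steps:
$c{\left(u,o \right)} = \frac{2 o}{u + o^{2}}$
$\frac{67202}{c{\left(286,310 \right)}} = \frac{67202}{2 \cdot 310 \frac{1}{286 + 310^{2}}} = \frac{67202}{2 \cdot 310 \frac{1}{286 + 96100}} = \frac{67202}{2 \cdot 310 \cdot \frac{1}{96386}} = \frac{67202}{\frac{310}{48193}} = 67202 \cdot \frac{48193}{310} = \frac{1619332993}{155}$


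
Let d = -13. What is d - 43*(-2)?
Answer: 73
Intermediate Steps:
d - 43*(-2) = -13 - 43*(-2) = -13 + 86 = 73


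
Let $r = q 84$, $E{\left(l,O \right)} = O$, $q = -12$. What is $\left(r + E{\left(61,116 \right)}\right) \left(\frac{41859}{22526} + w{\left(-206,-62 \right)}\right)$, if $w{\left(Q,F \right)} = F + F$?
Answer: $\frac{1227108790}{11263} \approx 1.0895 \cdot 10^{5}$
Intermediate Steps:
$w{\left(Q,F \right)} = 2 F$
$r = -1008$ ($r = \left(-12\right) 84 = -1008$)
$\left(r + E{\left(61,116 \right)}\right) \left(\frac{41859}{22526} + w{\left(-206,-62 \right)}\right) = \left(-1008 + 116\right) \left(\frac{41859}{22526} + 2 \left(-62\right)\right) = - 892 \left(41859 \cdot \frac{1}{22526} - 124\right) = - 892 \left(\frac{41859}{22526} - 124\right) = \left(-892\right) \left(- \frac{2751365}{22526}\right) = \frac{1227108790}{11263}$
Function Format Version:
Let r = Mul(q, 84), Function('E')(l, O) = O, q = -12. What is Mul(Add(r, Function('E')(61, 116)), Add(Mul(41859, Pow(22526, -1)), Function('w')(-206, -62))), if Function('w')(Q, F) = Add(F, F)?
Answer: Rational(1227108790, 11263) ≈ 1.0895e+5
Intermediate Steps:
Function('w')(Q, F) = Mul(2, F)
r = -1008 (r = Mul(-12, 84) = -1008)
Mul(Add(r, Function('E')(61, 116)), Add(Mul(41859, Pow(22526, -1)), Function('w')(-206, -62))) = Mul(Add(-1008, 116), Add(Mul(41859, Pow(22526, -1)), Mul(2, -62))) = Mul(-892, Add(Mul(41859, Rational(1, 22526)), -124)) = Mul(-892, Add(Rational(41859, 22526), -124)) = Mul(-892, Rational(-2751365, 22526)) = Rational(1227108790, 11263)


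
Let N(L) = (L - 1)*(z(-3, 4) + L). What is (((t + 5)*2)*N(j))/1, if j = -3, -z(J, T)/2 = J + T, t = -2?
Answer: 120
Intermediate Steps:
z(J, T) = -2*J - 2*T (z(J, T) = -2*(J + T) = -2*J - 2*T)
N(L) = (-1 + L)*(-2 + L) (N(L) = (L - 1)*((-2*(-3) - 2*4) + L) = (-1 + L)*((6 - 8) + L) = (-1 + L)*(-2 + L))
(((t + 5)*2)*N(j))/1 = (((-2 + 5)*2)*(2 + (-3)**2 - 3*(-3)))/1 = ((3*2)*(2 + 9 + 9))*1 = (6*20)*1 = 120*1 = 120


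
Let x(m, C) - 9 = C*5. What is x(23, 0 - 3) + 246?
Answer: 240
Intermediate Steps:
x(m, C) = 9 + 5*C (x(m, C) = 9 + C*5 = 9 + 5*C)
x(23, 0 - 3) + 246 = (9 + 5*(0 - 3)) + 246 = (9 + 5*(-3)) + 246 = (9 - 15) + 246 = -6 + 246 = 240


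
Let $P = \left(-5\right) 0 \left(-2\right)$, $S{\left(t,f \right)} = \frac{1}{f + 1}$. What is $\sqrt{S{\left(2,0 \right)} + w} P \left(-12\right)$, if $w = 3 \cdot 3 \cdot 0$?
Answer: $0$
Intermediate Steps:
$S{\left(t,f \right)} = \frac{1}{1 + f}$
$P = 0$ ($P = 0 \left(-2\right) = 0$)
$w = 0$ ($w = 9 \cdot 0 = 0$)
$\sqrt{S{\left(2,0 \right)} + w} P \left(-12\right) = \sqrt{\frac{1}{1 + 0} + 0} \cdot 0 \left(-12\right) = \sqrt{1^{-1} + 0} \cdot 0 \left(-12\right) = \sqrt{1 + 0} \cdot 0 \left(-12\right) = \sqrt{1} \cdot 0 \left(-12\right) = 1 \cdot 0 \left(-12\right) = 0 \left(-12\right) = 0$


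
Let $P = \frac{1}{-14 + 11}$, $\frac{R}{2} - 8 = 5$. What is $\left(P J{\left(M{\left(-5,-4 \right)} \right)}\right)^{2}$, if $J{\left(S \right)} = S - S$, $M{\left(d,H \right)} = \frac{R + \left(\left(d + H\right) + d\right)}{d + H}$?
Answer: $0$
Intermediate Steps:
$R = 26$ ($R = 16 + 2 \cdot 5 = 16 + 10 = 26$)
$M{\left(d,H \right)} = \frac{26 + H + 2 d}{H + d}$ ($M{\left(d,H \right)} = \frac{26 + \left(\left(d + H\right) + d\right)}{d + H} = \frac{26 + \left(\left(H + d\right) + d\right)}{H + d} = \frac{26 + \left(H + 2 d\right)}{H + d} = \frac{26 + H + 2 d}{H + d}$)
$P = - \frac{1}{3}$ ($P = \frac{1}{-3} = - \frac{1}{3} \approx -0.33333$)
$J{\left(S \right)} = 0$
$\left(P J{\left(M{\left(-5,-4 \right)} \right)}\right)^{2} = \left(\left(- \frac{1}{3}\right) 0\right)^{2} = 0^{2} = 0$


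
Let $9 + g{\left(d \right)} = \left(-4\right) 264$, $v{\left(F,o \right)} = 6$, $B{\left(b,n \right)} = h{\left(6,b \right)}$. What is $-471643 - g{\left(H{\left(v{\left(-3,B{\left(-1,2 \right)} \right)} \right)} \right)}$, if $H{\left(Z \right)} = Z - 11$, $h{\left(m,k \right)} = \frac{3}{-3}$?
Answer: $-470578$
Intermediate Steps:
$h{\left(m,k \right)} = -1$ ($h{\left(m,k \right)} = 3 \left(- \frac{1}{3}\right) = -1$)
$B{\left(b,n \right)} = -1$
$H{\left(Z \right)} = -11 + Z$
$g{\left(d \right)} = -1065$ ($g{\left(d \right)} = -9 - 1056 = -1065$)
$-471643 - g{\left(H{\left(v{\left(-3,B{\left(-1,2 \right)} \right)} \right)} \right)} = -471643 - -1065 = -471643 + 1065 = -470578$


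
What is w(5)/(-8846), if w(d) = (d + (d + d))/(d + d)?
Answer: -3/17692 ≈ -0.00016957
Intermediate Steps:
w(d) = 3/2 (w(d) = (d + 2*d)/((2*d)) = (3*d)*(1/(2*d)) = 3/2)
w(5)/(-8846) = (3/2)/(-8846) = (3/2)*(-1/8846) = -3/17692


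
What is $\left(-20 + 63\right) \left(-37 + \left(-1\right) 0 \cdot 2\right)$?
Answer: $-1591$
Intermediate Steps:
$\left(-20 + 63\right) \left(-37 + \left(-1\right) 0 \cdot 2\right) = 43 \left(-37 + 0 \cdot 2\right) = 43 \left(-37 + 0\right) = 43 \left(-37\right) = -1591$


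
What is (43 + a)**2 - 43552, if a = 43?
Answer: -36156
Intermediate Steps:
(43 + a)**2 - 43552 = (43 + 43)**2 - 43552 = 86**2 - 43552 = 7396 - 43552 = -36156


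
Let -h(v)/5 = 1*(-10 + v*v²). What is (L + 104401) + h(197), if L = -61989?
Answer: -38184403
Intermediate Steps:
h(v) = 50 - 5*v³ (h(v) = -5*(-10 + v*v²) = -5*(-10 + v³) = 50 - 5*v³)
(L + 104401) + h(197) = (-61989 + 104401) + (50 - 5*197³) = 42412 + (50 - 5*7645373) = 42412 + (50 - 38226865) = 42412 - 38226815 = -38184403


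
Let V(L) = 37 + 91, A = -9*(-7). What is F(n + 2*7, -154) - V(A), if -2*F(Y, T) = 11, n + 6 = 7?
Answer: -267/2 ≈ -133.50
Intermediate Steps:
n = 1 (n = -6 + 7 = 1)
F(Y, T) = -11/2 (F(Y, T) = -½*11 = -11/2)
A = 63
V(L) = 128
F(n + 2*7, -154) - V(A) = -11/2 - 1*128 = -11/2 - 128 = -267/2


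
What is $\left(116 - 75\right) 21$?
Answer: $861$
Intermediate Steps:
$\left(116 - 75\right) 21 = 41 \cdot 21 = 861$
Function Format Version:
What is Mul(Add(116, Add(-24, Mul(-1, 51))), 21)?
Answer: 861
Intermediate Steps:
Mul(Add(116, Add(-24, Mul(-1, 51))), 21) = Mul(Add(116, Add(-24, -51)), 21) = Mul(Add(116, -75), 21) = Mul(41, 21) = 861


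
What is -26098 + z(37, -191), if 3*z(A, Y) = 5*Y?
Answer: -79249/3 ≈ -26416.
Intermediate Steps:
z(A, Y) = 5*Y/3 (z(A, Y) = (5*Y)/3 = 5*Y/3)
-26098 + z(37, -191) = -26098 + (5/3)*(-191) = -26098 - 955/3 = -79249/3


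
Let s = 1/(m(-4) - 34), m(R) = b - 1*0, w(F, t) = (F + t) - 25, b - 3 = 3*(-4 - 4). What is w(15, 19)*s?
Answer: -9/55 ≈ -0.16364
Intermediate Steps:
b = -21 (b = 3 + 3*(-4 - 4) = 3 + 3*(-8) = 3 - 24 = -21)
w(F, t) = -25 + F + t
m(R) = -21 (m(R) = -21 - 1*0 = -21 + 0 = -21)
s = -1/55 (s = 1/(-21 - 34) = 1/(-55) = -1/55 ≈ -0.018182)
w(15, 19)*s = (-25 + 15 + 19)*(-1/55) = 9*(-1/55) = -9/55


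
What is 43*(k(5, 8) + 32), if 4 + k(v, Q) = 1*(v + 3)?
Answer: 1548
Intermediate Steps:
k(v, Q) = -1 + v (k(v, Q) = -4 + 1*(v + 3) = -4 + 1*(3 + v) = -4 + (3 + v) = -1 + v)
43*(k(5, 8) + 32) = 43*((-1 + 5) + 32) = 43*(4 + 32) = 43*36 = 1548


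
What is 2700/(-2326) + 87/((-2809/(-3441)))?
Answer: 344371671/3266867 ≈ 105.41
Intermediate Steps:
2700/(-2326) + 87/((-2809/(-3441))) = 2700*(-1/2326) + 87/((-2809*(-1/3441))) = -1350/1163 + 87/(2809/3441) = -1350/1163 + 87*(3441/2809) = -1350/1163 + 299367/2809 = 344371671/3266867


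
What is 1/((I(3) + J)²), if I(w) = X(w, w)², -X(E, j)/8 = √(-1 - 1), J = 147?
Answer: 1/361 ≈ 0.0027701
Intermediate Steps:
X(E, j) = -8*I*√2 (X(E, j) = -8*√(-1 - 1) = -8*I*√2)
I(w) = -128 (I(w) = (-8*I*√2)² = -128)
1/((I(3) + J)²) = 1/((-128 + 147)²) = 1/(19²) = 1/361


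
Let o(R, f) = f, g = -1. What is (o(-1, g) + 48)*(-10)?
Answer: -470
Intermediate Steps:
(o(-1, g) + 48)*(-10) = (-1 + 48)*(-10) = 47*(-10) = -470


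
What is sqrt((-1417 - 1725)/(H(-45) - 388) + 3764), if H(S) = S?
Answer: sqrt(707069082)/433 ≈ 61.411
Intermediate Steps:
sqrt((-1417 - 1725)/(H(-45) - 388) + 3764) = sqrt((-1417 - 1725)/(-45 - 388) + 3764) = sqrt(-3142/(-433) + 3764) = sqrt(-3142*(-1/433) + 3764) = sqrt(3142/433 + 3764) = sqrt(1632954/433) = sqrt(707069082)/433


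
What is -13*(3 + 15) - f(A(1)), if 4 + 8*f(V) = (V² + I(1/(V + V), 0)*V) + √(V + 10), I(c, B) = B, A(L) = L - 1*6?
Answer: -1893/8 - √5/8 ≈ -236.90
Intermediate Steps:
A(L) = -6 + L (A(L) = L - 6 = -6 + L)
f(V) = -½ + V²/8 + √(10 + V)/8 (f(V) = -½ + ((V² + 0*V) + √(V + 10))/8 = -½ + ((V² + 0) + √(10 + V))/8 = -½ + (V² + √(10 + V))/8 = -½ + (V²/8 + √(10 + V)/8) = -½ + V²/8 + √(10 + V)/8)
-13*(3 + 15) - f(A(1)) = -13*(3 + 15) - (-½ + (-6 + 1)²/8 + √(10 + (-6 + 1))/8) = -13*18 - (-½ + (⅛)*(-5)² + √(10 - 5)/8) = -234 - (-½ + (⅛)*25 + √5/8) = -234 - (-½ + 25/8 + √5/8) = -234 - (21/8 + √5/8) = -234 + (-21/8 - √5/8) = -1893/8 - √5/8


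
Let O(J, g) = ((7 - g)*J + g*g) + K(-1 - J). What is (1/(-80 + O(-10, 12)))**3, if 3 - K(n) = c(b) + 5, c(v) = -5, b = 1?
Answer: 1/1601613 ≈ 6.2437e-7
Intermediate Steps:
K(n) = 3 (K(n) = 3 - (-5 + 5) = 3 - 1*0 = 3 + 0 = 3)
O(J, g) = 3 + g**2 + J*(7 - g) (O(J, g) = ((7 - g)*J + g*g) + 3 = (J*(7 - g) + g**2) + 3 = (g**2 + J*(7 - g)) + 3 = 3 + g**2 + J*(7 - g))
(1/(-80 + O(-10, 12)))**3 = (1/(-80 + (3 + 12**2 + 7*(-10) - 1*(-10)*12)))**3 = (1/(-80 + (3 + 144 - 70 + 120)))**3 = (1/(-80 + 197))**3 = (1/117)**3 = 1/1601613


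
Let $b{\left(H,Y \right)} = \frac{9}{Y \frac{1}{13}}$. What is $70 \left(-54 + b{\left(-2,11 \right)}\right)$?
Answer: $- \frac{33390}{11} \approx -3035.5$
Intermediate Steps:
$b{\left(H,Y \right)} = \frac{117}{Y}$ ($b{\left(H,Y \right)} = \frac{9}{Y \frac{1}{13}} = \frac{9}{\frac{1}{13} Y} = 9 \frac{13}{Y} = \frac{117}{Y}$)
$70 \left(-54 + b{\left(-2,11 \right)}\right) = 70 \left(-54 + \frac{117}{11}\right) = 70 \left(- \frac{477}{11}\right) = - \frac{33390}{11}$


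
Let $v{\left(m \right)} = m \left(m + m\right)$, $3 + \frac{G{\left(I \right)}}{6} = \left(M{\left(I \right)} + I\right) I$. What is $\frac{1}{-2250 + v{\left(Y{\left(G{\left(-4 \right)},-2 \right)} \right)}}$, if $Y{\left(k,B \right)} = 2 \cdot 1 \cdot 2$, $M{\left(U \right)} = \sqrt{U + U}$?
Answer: $- \frac{1}{2218} \approx -0.00045086$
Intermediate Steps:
$M{\left(U \right)} = \sqrt{2} \sqrt{U}$ ($M{\left(U \right)} = \sqrt{2 U} = \sqrt{2} \sqrt{U}$)
$G{\left(I \right)} = -18 + 6 I \left(I + \sqrt{2} \sqrt{I}\right)$ ($G{\left(I \right)} = -18 + 6 \left(\sqrt{2} \sqrt{I} + I\right) I = -18 + 6 \left(I + \sqrt{2} \sqrt{I}\right) I = -18 + 6 I \left(I + \sqrt{2} \sqrt{I}\right)$)
$Y{\left(k,B \right)} = 4$ ($Y{\left(k,B \right)} = 2 \cdot 2 = 4$)
$v{\left(m \right)} = 2 m^{2}$ ($v{\left(m \right)} = m 2 m = 2 m^{2}$)
$\frac{1}{-2250 + v{\left(Y{\left(G{\left(-4 \right)},-2 \right)} \right)}} = \frac{1}{-2250 + 2 \cdot 4^{2}} = \frac{1}{-2250 + 2 \cdot 16} = \frac{1}{-2250 + 32} = \frac{1}{-2218} = - \frac{1}{2218}$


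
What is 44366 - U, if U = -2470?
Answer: 46836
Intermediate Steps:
44366 - U = 44366 - 1*(-2470) = 44366 + 2470 = 46836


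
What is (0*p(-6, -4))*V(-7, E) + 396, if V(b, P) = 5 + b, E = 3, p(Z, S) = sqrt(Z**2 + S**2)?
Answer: 396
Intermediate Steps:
p(Z, S) = sqrt(S**2 + Z**2)
(0*p(-6, -4))*V(-7, E) + 396 = (0*sqrt((-4)**2 + (-6)**2))*(5 - 7) + 396 = (0*sqrt(16 + 36))*(-2) + 396 = (0*sqrt(52))*(-2) + 396 = (0*(2*sqrt(13)))*(-2) + 396 = 0*(-2) + 396 = 0 + 396 = 396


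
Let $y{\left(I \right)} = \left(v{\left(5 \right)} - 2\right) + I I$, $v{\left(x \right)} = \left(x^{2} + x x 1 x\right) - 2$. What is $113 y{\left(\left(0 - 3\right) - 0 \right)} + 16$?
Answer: $17531$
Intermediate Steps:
$v{\left(x \right)} = -2 + x^{2} + x^{3}$ ($v{\left(x \right)} = \left(x^{2} + x^{2} \cdot 1 x\right) - 2 = \left(x^{2} + x^{2} x\right) - 2 = \left(x^{2} + x^{3}\right) - 2 = -2 + x^{2} + x^{3}$)
$y{\left(I \right)} = 146 + I^{2}$ ($y{\left(I \right)} = \left(\left(-2 + 5^{2} + 5^{3}\right) - 2\right) + I I = \left(\left(-2 + 25 + 125\right) - 2\right) + I^{2} = \left(148 - 2\right) + I^{2} = 146 + I^{2}$)
$113 y{\left(\left(0 - 3\right) - 0 \right)} + 16 = 113 \left(146 + \left(\left(0 - 3\right) - 0\right)^{2}\right) + 16 = 113 \left(146 + \left(\left(0 - 3\right) + 0\right)^{2}\right) + 16 = 113 \left(146 + \left(-3 + 0\right)^{2}\right) + 16 = 113 \left(146 + \left(-3\right)^{2}\right) + 16 = 113 \left(146 + 9\right) + 16 = 113 \cdot 155 + 16 = 17515 + 16 = 17531$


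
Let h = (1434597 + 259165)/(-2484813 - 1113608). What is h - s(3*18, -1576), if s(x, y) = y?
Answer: 5669417734/3598421 ≈ 1575.5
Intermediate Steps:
h = -1693762/3598421 (h = 1693762/(-3598421) = 1693762*(-1/3598421) = -1693762/3598421 ≈ -0.47070)
h - s(3*18, -1576) = -1693762/3598421 - 1*(-1576) = -1693762/3598421 + 1576 = 5669417734/3598421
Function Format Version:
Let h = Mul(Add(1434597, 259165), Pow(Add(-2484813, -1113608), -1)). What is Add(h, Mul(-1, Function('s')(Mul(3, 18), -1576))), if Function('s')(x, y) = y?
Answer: Rational(5669417734, 3598421) ≈ 1575.5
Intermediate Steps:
h = Rational(-1693762, 3598421) (h = Mul(1693762, Pow(-3598421, -1)) = Mul(1693762, Rational(-1, 3598421)) = Rational(-1693762, 3598421) ≈ -0.47070)
Add(h, Mul(-1, Function('s')(Mul(3, 18), -1576))) = Add(Rational(-1693762, 3598421), Mul(-1, -1576)) = Add(Rational(-1693762, 3598421), 1576) = Rational(5669417734, 3598421)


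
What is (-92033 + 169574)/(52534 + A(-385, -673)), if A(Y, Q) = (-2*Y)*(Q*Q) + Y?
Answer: 77541/348807479 ≈ 0.00022230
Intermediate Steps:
A(Y, Q) = Y - 2*Y*Q² (A(Y, Q) = (-2*Y)*Q² + Y = -2*Y*Q² + Y = Y - 2*Y*Q²)
(-92033 + 169574)/(52534 + A(-385, -673)) = (-92033 + 169574)/(52534 - 385*(1 - 2*(-673)²)) = 77541/(52534 - 385*(1 - 2*452929)) = 77541/(52534 - 385*(1 - 905858)) = 77541/(52534 - 385*(-905857)) = 77541/(52534 + 348754945) = 77541/348807479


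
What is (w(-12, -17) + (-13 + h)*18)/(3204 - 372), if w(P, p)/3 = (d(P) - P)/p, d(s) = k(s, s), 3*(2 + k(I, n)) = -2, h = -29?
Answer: -805/3009 ≈ -0.26753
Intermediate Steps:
k(I, n) = -8/3 (k(I, n) = -2 + (⅓)*(-2) = -2 - ⅔ = -8/3)
d(s) = -8/3
w(P, p) = 3*(-8/3 - P)/p (w(P, p) = 3*((-8/3 - P)/p) = 3*(-8/3 - P)/p)
(w(-12, -17) + (-13 + h)*18)/(3204 - 372) = ((-8 - 3*(-12))/(-17) + (-13 - 29)*18)/(3204 - 372) = (-(-8 + 36)/17 - 42*18)/2832 = (-1/17*28 - 756)*(1/2832) = (-28/17 - 756)*(1/2832) = -12880/17*1/2832 = -805/3009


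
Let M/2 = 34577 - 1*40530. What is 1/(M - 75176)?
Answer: -1/87082 ≈ -1.1483e-5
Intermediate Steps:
M = -11906 (M = 2*(34577 - 1*40530) = 2*(34577 - 40530) = 2*(-5953) = -11906)
1/(M - 75176) = 1/(-11906 - 75176) = 1/(-87082) = -1/87082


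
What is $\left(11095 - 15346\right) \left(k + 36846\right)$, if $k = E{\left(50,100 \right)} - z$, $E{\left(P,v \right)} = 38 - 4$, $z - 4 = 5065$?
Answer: $-135228561$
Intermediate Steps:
$z = 5069$ ($z = 4 + 5065 = 5069$)
$E{\left(P,v \right)} = 34$
$k = -5035$ ($k = 34 - 5069 = -5035$)
$\left(11095 - 15346\right) \left(k + 36846\right) = \left(11095 - 15346\right) \left(-5035 + 36846\right) = \left(-4251\right) 31811 = -135228561$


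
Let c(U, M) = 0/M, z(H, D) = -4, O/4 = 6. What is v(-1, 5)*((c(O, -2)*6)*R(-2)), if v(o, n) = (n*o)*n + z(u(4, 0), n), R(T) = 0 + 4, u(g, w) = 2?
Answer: 0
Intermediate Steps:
O = 24 (O = 4*6 = 24)
R(T) = 4
v(o, n) = -4 + o*n² (v(o, n) = (n*o)*n - 4 = o*n² - 4 = -4 + o*n²)
c(U, M) = 0
v(-1, 5)*((c(O, -2)*6)*R(-2)) = (-4 - 1*5²)*((0*6)*4) = (-4 - 1*25)*(0*4) = (-4 - 25)*0 = -29*0 = 0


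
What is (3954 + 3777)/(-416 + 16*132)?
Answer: 7731/1696 ≈ 4.5584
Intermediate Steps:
(3954 + 3777)/(-416 + 16*132) = 7731/(-416 + 2112) = 7731/1696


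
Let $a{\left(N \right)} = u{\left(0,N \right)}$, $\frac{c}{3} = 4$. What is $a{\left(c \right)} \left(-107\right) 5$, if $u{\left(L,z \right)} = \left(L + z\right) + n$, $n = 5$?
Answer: $-9095$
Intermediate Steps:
$u{\left(L,z \right)} = 5 + L + z$ ($u{\left(L,z \right)} = \left(L + z\right) + 5 = 5 + L + z$)
$c = 12$ ($c = 3 \cdot 4 = 12$)
$a{\left(N \right)} = 5 + N$ ($a{\left(N \right)} = 5 + 0 + N = 5 + N$)
$a{\left(c \right)} \left(-107\right) 5 = \left(5 + 12\right) \left(-107\right) 5 = 17 \left(-107\right) 5 = \left(-1819\right) 5 = -9095$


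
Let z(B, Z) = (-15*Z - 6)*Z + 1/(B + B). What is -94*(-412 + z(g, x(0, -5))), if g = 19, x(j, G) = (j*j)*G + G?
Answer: 1351955/19 ≈ 71156.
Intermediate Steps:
x(j, G) = G + G*j² (x(j, G) = j²*G + G = G*j² + G = G + G*j²)
z(B, Z) = 1/(2*B) + Z*(-6 - 15*Z) (z(B, Z) = (-6 - 15*Z)*Z + 1/(2*B) = Z*(-6 - 15*Z) + 1/(2*B) = 1/(2*B) + Z*(-6 - 15*Z))
-94*(-412 + z(g, x(0, -5))) = -94*(-412 + ((½)/19 - 15*25*(1 + 0²)² - (-30)*(1 + 0²))) = -94*(-412 + ((½)*(1/19) - 15*25*(1 + 0)² - (-30)*(1 + 0))) = -94*(-412 + (1/38 - 15*(-5*1)² - (-30))) = -94*(-412 + (1/38 - 15*(-5)² - 6*(-5))) = -94*(-412 + (1/38 - 15*25 + 30)) = -94*(-412 + (1/38 - 375 + 30)) = -94*(-412 - 13109/38) = -94*(-28765/38) = 1351955/19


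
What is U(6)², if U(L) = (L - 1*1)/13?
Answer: 25/169 ≈ 0.14793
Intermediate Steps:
U(L) = -1/13 + L/13 (U(L) = (L - 1)*(1/13) = (-1 + L)*(1/13) = -1/13 + L/13)
U(6)² = (-1/13 + (1/13)*6)² = (-1/13 + 6/13)² = (5/13)² = 25/169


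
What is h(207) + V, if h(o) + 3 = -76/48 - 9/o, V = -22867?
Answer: -6312569/276 ≈ -22872.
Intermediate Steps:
h(o) = -55/12 - 9/o (h(o) = -3 + (-76/48 - 9/o) = -3 + (-76*1/48 - 9/o) = -3 + (-19/12 - 9/o) = -55/12 - 9/o)
h(207) + V = (-55/12 - 9/207) - 22867 = (-55/12 - 9*1/207) - 22867 = (-55/12 - 1/23) - 22867 = -1277/276 - 22867 = -6312569/276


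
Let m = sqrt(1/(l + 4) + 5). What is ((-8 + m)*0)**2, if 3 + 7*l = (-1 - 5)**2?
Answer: 0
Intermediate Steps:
l = 33/7 (l = -3/7 + (-1 - 5)**2/7 = -3/7 + (1/7)*(-6)**2 = -3/7 + (1/7)*36 = -3/7 + 36/7 = 33/7 ≈ 4.7143)
m = 2*sqrt(4758)/61 (m = sqrt(1/(33/7 + 4) + 5) = sqrt(1/(61/7) + 5) = sqrt(7/61 + 5) = sqrt(312/61) = 2*sqrt(4758)/61 ≈ 2.2616)
((-8 + m)*0)**2 = ((-8 + 2*sqrt(4758)/61)*0)**2 = 0**2 = 0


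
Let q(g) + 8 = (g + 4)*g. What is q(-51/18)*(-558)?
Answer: 12617/2 ≈ 6308.5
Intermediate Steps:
q(g) = -8 + g*(4 + g) (q(g) = -8 + (g + 4)*g = -8 + (4 + g)*g = -8 + g*(4 + g))
q(-51/18)*(-558) = (-8 + (-51/18)² + 4*(-51/18))*(-558) = (-8 + (-51*1/18)² + 4*(-51*1/18))*(-558) = (-8 + (-17/6)² + 4*(-17/6))*(-558) = (-8 + 289/36 - 34/3)*(-558) = -407/36*(-558) = 12617/2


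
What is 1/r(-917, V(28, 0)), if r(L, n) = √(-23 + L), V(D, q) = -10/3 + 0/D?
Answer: -I*√235/470 ≈ -0.032616*I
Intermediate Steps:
V(D, q) = -10/3 (V(D, q) = -10*⅓ + 0 = -10/3 + 0 = -10/3)
1/r(-917, V(28, 0)) = 1/(√(-23 - 917)) = 1/(√(-940)) = 1/(2*I*√235) = -I*√235/470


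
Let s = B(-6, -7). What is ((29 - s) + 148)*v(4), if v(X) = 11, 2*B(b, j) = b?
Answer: 1980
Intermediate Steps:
B(b, j) = b/2
s = -3 (s = (½)*(-6) = -3)
((29 - s) + 148)*v(4) = ((29 - 1*(-3)) + 148)*11 = ((29 + 3) + 148)*11 = (32 + 148)*11 = 180*11 = 1980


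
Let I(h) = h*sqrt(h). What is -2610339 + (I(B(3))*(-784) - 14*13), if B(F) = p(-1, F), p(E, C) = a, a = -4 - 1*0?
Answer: -2610521 + 6272*I ≈ -2.6105e+6 + 6272.0*I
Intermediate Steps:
a = -4 (a = -4 + 0 = -4)
p(E, C) = -4
B(F) = -4
I(h) = h**(3/2)
-2610339 + (I(B(3))*(-784) - 14*13) = -2610339 + ((-4)**(3/2)*(-784) - 14*13) = -2610339 + (-8*I*(-784) - 182) = -2610339 + (6272*I - 182) = -2610339 + (-182 + 6272*I) = -2610521 + 6272*I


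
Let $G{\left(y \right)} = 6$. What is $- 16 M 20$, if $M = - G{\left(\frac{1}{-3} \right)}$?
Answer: $1920$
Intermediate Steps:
$M = -6$ ($M = \left(-1\right) 6 = -6$)
$- 16 M 20 = \left(-16\right) \left(-6\right) 20 = 96 \cdot 20 = 1920$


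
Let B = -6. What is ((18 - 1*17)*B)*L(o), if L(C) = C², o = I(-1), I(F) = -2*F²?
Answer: -24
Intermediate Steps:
o = -2 (o = -2*(-1)² = -2*1 = -2)
((18 - 1*17)*B)*L(o) = ((18 - 1*17)*(-6))*(-2)² = ((18 - 17)*(-6))*4 = (1*(-6))*4 = -6*4 = -24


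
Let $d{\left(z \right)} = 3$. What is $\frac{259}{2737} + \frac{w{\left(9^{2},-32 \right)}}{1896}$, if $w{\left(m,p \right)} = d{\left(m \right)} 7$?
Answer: $\frac{26121}{247112} \approx 0.10571$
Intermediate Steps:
$w{\left(m,p \right)} = 21$ ($w{\left(m,p \right)} = 3 \cdot 7 = 21$)
$\frac{259}{2737} + \frac{w{\left(9^{2},-32 \right)}}{1896} = \frac{259}{2737} + \frac{21}{1896} = 259 \cdot \frac{1}{2737} + 21 \cdot \frac{1}{1896} = \frac{37}{391} + \frac{7}{632} = \frac{26121}{247112}$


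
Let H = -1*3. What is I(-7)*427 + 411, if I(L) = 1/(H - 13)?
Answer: 6149/16 ≈ 384.31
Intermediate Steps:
H = -3
I(L) = -1/16 (I(L) = 1/(-3 - 13) = 1/(-16) = -1/16)
I(-7)*427 + 411 = -1/16*427 + 411 = -427/16 + 411 = 6149/16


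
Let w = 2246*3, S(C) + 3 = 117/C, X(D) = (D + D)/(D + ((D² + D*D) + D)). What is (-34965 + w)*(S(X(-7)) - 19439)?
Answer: 568604688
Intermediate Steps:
X(D) = 2*D/(2*D + 2*D²) (X(D) = (2*D)/(D + ((D² + D²) + D)) = (2*D)/(D + (2*D² + D)) = (2*D)/(D + (D + 2*D²)) = (2*D)/(2*D + 2*D²) = 2*D/(2*D + 2*D²))
S(C) = -3 + 117/C
w = 6738
(-34965 + w)*(S(X(-7)) - 19439) = (-34965 + 6738)*((-3 + 117/(1/(1 - 7))) - 19439) = -28227*((-3 + 117/(1/(-6))) - 19439) = -28227*((-3 + 117/(-⅙)) - 19439) = -28227*((-3 + 117*(-6)) - 19439) = -28227*((-3 - 702) - 19439) = -28227*(-705 - 19439) = -28227*(-20144) = 568604688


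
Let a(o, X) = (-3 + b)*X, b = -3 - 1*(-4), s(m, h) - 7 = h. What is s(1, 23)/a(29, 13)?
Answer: -15/13 ≈ -1.1538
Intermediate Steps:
s(m, h) = 7 + h
b = 1 (b = -3 + 4 = 1)
a(o, X) = -2*X (a(o, X) = (-3 + 1)*X = -2*X)
s(1, 23)/a(29, 13) = (7 + 23)/((-2*13)) = 30/(-26) = 30*(-1/26) = -15/13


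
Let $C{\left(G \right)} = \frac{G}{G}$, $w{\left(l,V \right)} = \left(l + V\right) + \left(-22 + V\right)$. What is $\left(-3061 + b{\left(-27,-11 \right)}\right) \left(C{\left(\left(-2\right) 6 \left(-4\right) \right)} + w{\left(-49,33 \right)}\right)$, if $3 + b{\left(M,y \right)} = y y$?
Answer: $11772$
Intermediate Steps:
$b{\left(M,y \right)} = -3 + y^{2}$ ($b{\left(M,y \right)} = -3 + y y = -3 + y^{2}$)
$w{\left(l,V \right)} = -22 + l + 2 V$ ($w{\left(l,V \right)} = \left(V + l\right) + \left(-22 + V\right) = -22 + l + 2 V$)
$C{\left(G \right)} = 1$
$\left(-3061 + b{\left(-27,-11 \right)}\right) \left(C{\left(\left(-2\right) 6 \left(-4\right) \right)} + w{\left(-49,33 \right)}\right) = \left(-3061 - \left(3 - \left(-11\right)^{2}\right)\right) \left(1 - 5\right) = \left(-3061 + \left(-3 + 121\right)\right) \left(1 - 5\right) = \left(-3061 + 118\right) \left(1 - 5\right) = \left(-2943\right) \left(-4\right) = 11772$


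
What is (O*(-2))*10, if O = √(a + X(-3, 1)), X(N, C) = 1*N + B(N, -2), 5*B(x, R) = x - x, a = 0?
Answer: -20*I*√3 ≈ -34.641*I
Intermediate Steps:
B(x, R) = 0 (B(x, R) = (x - x)/5 = (⅕)*0 = 0)
X(N, C) = N (X(N, C) = 1*N + 0 = N + 0 = N)
O = I*√3 (O = √(0 - 3) = √(-3) = I*√3 ≈ 1.732*I)
(O*(-2))*10 = ((I*√3)*(-2))*10 = -2*I*√3*10 = -20*I*√3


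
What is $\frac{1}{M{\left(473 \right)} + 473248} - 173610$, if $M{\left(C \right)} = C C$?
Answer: $- \frac{121002176969}{696977} \approx -1.7361 \cdot 10^{5}$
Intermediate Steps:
$M{\left(C \right)} = C^{2}$
$\frac{1}{M{\left(473 \right)} + 473248} - 173610 = \frac{1}{473^{2} + 473248} - 173610 = \frac{1}{223729 + 473248} - 173610 = \frac{1}{696977} - 173610 = - \frac{121002176969}{696977}$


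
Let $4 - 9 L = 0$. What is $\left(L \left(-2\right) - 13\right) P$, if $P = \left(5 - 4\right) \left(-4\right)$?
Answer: $\frac{500}{9} \approx 55.556$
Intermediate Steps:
$L = \frac{4}{9}$ ($L = \frac{4}{9} - 0 = \frac{4}{9} + 0 = \frac{4}{9} \approx 0.44444$)
$P = -4$ ($P = 1 \left(-4\right) = -4$)
$\left(L \left(-2\right) - 13\right) P = \left(\frac{4}{9} \left(-2\right) - 13\right) \left(-4\right) = \left(- \frac{8}{9} - 13\right) \left(-4\right) = \left(- \frac{125}{9}\right) \left(-4\right) = \frac{500}{9}$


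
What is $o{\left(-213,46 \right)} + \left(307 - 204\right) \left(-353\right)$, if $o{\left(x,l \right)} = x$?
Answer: $-36572$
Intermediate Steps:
$o{\left(-213,46 \right)} + \left(307 - 204\right) \left(-353\right) = -213 + \left(307 - 204\right) \left(-353\right) = -213 + 103 \left(-353\right) = -213 - 36359 = -36572$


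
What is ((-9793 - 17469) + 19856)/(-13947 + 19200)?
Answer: -7406/5253 ≈ -1.4099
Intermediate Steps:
((-9793 - 17469) + 19856)/(-13947 + 19200) = (-27262 + 19856)/5253 = -7406*1/5253 = -7406/5253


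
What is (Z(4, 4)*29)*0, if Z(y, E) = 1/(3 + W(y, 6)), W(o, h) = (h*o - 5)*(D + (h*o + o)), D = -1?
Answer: 0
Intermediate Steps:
W(o, h) = (-5 + h*o)*(-1 + o + h*o) (W(o, h) = (h*o - 5)*(-1 + (h*o + o)) = (-5 + h*o)*(-1 + (o + h*o)) = (-5 + h*o)*(-1 + o + h*o))
Z(y, E) = 1/(8 - 41*y + 42*y**2) (Z(y, E) = 1/(3 + (5 - 5*y + 6*y**2 + 6**2*y**2 - 6*6*y)) = 1/(3 + (5 - 5*y + 6*y**2 + 36*y**2 - 36*y)) = 1/(3 + (5 - 41*y + 42*y**2)) = 1/(8 - 41*y + 42*y**2))
(Z(4, 4)*29)*0 = (29/(8 - 41*4 + 42*4**2))*0 = (29/(8 - 164 + 42*16))*0 = (29/(8 - 164 + 672))*0 = (29/516)*0 = 0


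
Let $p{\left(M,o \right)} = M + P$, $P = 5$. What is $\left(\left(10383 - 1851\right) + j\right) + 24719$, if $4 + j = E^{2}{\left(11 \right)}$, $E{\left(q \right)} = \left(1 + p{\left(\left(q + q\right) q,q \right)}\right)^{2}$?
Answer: $3782775263$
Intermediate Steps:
$p{\left(M,o \right)} = 5 + M$ ($p{\left(M,o \right)} = M + 5 = 5 + M$)
$E{\left(q \right)} = \left(6 + 2 q^{2}\right)^{2}$ ($E{\left(q \right)} = \left(1 + \left(5 + \left(q + q\right) q\right)\right)^{2} = \left(1 + \left(5 + 2 q q\right)\right)^{2} = \left(1 + \left(5 + 2 q^{2}\right)\right)^{2} = \left(6 + 2 q^{2}\right)^{2}$)
$j = 3782742012$ ($j = -4 + \left(4 \left(3 + 11^{2}\right)^{2}\right)^{2} = -4 + \left(4 \left(3 + 121\right)^{2}\right)^{2} = -4 + \left(4 \cdot 124^{2}\right)^{2} = -4 + \left(4 \cdot 15376\right)^{2} = -4 + 61504^{2} = -4 + 3782742016 = 3782742012$)
$\left(\left(10383 - 1851\right) + j\right) + 24719 = \left(\left(10383 - 1851\right) + 3782742012\right) + 24719 = \left(8532 + 3782742012\right) + 24719 = 3782750544 + 24719 = 3782775263$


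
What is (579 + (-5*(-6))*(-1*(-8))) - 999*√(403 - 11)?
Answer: 819 - 13986*√2 ≈ -18960.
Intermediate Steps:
(579 + (-5*(-6))*(-1*(-8))) - 999*√(403 - 11) = (579 + 30*8) - 13986*√2 = (579 + 240) - 13986*√2 = 819 - 13986*√2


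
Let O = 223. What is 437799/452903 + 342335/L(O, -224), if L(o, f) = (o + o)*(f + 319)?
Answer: 1827306233/201994738 ≈ 9.0463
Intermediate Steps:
L(o, f) = 2*o*(319 + f) (L(o, f) = (2*o)*(319 + f) = 2*o*(319 + f))
437799/452903 + 342335/L(O, -224) = 437799/452903 + 342335/((2*223*(319 - 224))) = 437799*(1/452903) + 342335/((2*223*95)) = 437799/452903 + 342335/42370 = 437799/452903 + 342335*(1/42370) = 437799/452903 + 68467/8474 = 1827306233/201994738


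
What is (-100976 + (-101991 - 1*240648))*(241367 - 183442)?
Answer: -25696398875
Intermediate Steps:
(-100976 + (-101991 - 1*240648))*(241367 - 183442) = (-100976 + (-101991 - 240648))*57925 = (-100976 - 342639)*57925 = -443615*57925 = -25696398875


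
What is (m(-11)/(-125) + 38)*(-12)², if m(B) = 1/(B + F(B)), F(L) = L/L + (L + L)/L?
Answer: 684018/125 ≈ 5472.1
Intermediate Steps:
F(L) = 3 (F(L) = 1 + (2*L)/L = 1 + 2 = 3)
m(B) = 1/(3 + B) (m(B) = 1/(B + 3) = 1/(3 + B))
(m(-11)/(-125) + 38)*(-12)² = (1/((3 - 11)*(-125)) + 38)*(-12)² = (-1/125/(-8) + 38)*144 = (-⅛*(-1/125) + 38)*144 = (1/1000 + 38)*144 = (38001/1000)*144 = 684018/125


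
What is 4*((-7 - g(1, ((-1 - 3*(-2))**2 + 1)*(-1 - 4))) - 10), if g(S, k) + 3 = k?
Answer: 464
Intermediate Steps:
g(S, k) = -3 + k
4*((-7 - g(1, ((-1 - 3*(-2))**2 + 1)*(-1 - 4))) - 10) = 4*((-7 - (-3 + ((-1 - 3*(-2))**2 + 1)*(-1 - 4))) - 10) = 4*((-7 - (-3 + ((-1 + 6)**2 + 1)*(-5))) - 10) = 4*((-7 - (-3 + (5**2 + 1)*(-5))) - 10) = 4*((-7 - (-3 + (25 + 1)*(-5))) - 10) = 4*((-7 - (-3 + 26*(-5))) - 10) = 4*((-7 - (-3 - 130)) - 10) = 4*((-7 - 1*(-133)) - 10) = 4*((-7 + 133) - 10) = 4*(126 - 10) = 4*116 = 464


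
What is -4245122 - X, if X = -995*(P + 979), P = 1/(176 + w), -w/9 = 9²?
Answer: -1808873396/553 ≈ -3.2710e+6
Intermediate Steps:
w = -729 (w = -9*9² = -9*81 = -729)
P = -1/553 (P = 1/(176 - 729) = 1/(-553) = -1/553 ≈ -0.0018083)
X = -538679070/553 (X = -995*(-1/553 + 979) = -995*541386/553 = -538679070/553 ≈ -9.7410e+5)
-4245122 - X = -4245122 - 1*(-538679070/553) = -4245122 + 538679070/553 = -1808873396/553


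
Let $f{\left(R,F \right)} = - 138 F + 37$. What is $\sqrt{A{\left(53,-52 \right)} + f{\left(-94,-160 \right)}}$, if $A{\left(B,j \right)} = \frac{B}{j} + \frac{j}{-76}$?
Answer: $\frac{\sqrt{5397262455}}{494} \approx 148.72$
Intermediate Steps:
$f{\left(R,F \right)} = 37 - 138 F$
$A{\left(B,j \right)} = - \frac{j}{76} + \frac{B}{j}$ ($A{\left(B,j \right)} = \frac{B}{j} + j \left(- \frac{1}{76}\right) = \frac{B}{j} - \frac{j}{76} = - \frac{j}{76} + \frac{B}{j}$)
$\sqrt{A{\left(53,-52 \right)} + f{\left(-94,-160 \right)}} = \sqrt{\left(\left(- \frac{1}{76}\right) \left(-52\right) + \frac{53}{-52}\right) + \left(37 - -22080\right)} = \sqrt{\left(\frac{13}{19} + 53 \left(- \frac{1}{52}\right)\right) + \left(37 + 22080\right)} = \sqrt{\left(\frac{13}{19} - \frac{53}{52}\right) + 22117} = \sqrt{- \frac{331}{988} + 22117} = \sqrt{\frac{21851265}{988}} = \frac{\sqrt{5397262455}}{494}$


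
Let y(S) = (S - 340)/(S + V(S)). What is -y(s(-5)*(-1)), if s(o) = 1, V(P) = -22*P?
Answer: 341/21 ≈ 16.238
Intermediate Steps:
y(S) = -(-340 + S)/(21*S) (y(S) = (S - 340)/(S - 22*S) = (-340 + S)/((-21*S)) = (-340 + S)*(-1/(21*S)) = -(-340 + S)/(21*S))
-y(s(-5)*(-1)) = -(340 - (-1))/(21*(1*(-1))) = -(340 - 1*(-1))/(21*(-1)) = -(-1)*(340 + 1)/21 = -(-1)*341/21 = -1*(-341/21) = 341/21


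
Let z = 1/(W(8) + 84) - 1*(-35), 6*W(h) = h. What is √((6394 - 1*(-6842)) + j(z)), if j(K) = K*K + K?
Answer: √950064393/256 ≈ 120.40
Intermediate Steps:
W(h) = h/6
z = 8963/256 (z = 1/((⅙)*8 + 84) - 1*(-35) = 1/(4/3 + 84) + 35 = 1/(256/3) + 35 = 3/256 + 35 = 8963/256 ≈ 35.012)
j(K) = K + K² (j(K) = K² + K = K + K²)
√((6394 - 1*(-6842)) + j(z)) = √((6394 - 1*(-6842)) + 8963*(1 + 8963/256)/256) = √((6394 + 6842) + (8963/256)*(9219/256)) = √(13236 + 82629897/65536) = √(950064393/65536) = √950064393/256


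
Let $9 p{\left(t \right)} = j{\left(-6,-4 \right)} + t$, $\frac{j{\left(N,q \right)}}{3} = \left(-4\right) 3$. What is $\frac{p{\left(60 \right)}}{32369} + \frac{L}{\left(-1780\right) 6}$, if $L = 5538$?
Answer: $- \frac{89615521}{172850460} \approx -0.51846$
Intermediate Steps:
$j{\left(N,q \right)} = -36$ ($j{\left(N,q \right)} = 3 \left(\left(-4\right) 3\right) = 3 \left(-12\right) = -36$)
$p{\left(t \right)} = -4 + \frac{t}{9}$ ($p{\left(t \right)} = \frac{-36 + t}{9} = -4 + \frac{t}{9}$)
$\frac{p{\left(60 \right)}}{32369} + \frac{L}{\left(-1780\right) 6} = \frac{-4 + \frac{1}{9} \cdot 60}{32369} + \frac{5538}{\left(-1780\right) 6} = \left(-4 + \frac{20}{3}\right) \frac{1}{32369} + \frac{5538}{-10680} = \frac{8}{3} \cdot \frac{1}{32369} + 5538 \left(- \frac{1}{10680}\right) = \frac{8}{97107} - \frac{923}{1780} = - \frac{89615521}{172850460}$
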